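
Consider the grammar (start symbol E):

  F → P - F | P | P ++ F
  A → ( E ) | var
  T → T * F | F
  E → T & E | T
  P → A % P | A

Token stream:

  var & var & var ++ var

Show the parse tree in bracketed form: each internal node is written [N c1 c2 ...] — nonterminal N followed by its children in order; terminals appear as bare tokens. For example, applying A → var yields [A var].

[E [T [F [P [A var]]]] & [E [T [F [P [A var]]]] & [E [T [F [P [A var]] ++ [F [P [A var]]]]]]]]

E
T & E
F & E
P & E
A & E
var & E
var & T & E
var & F & E
var & P & E
var & A & E
var & var & E
var & var & T
var & var & F
var & var & P ++ F
var & var & A ++ F
var & var & var ++ F
var & var & var ++ P
var & var & var ++ A
var & var & var ++ var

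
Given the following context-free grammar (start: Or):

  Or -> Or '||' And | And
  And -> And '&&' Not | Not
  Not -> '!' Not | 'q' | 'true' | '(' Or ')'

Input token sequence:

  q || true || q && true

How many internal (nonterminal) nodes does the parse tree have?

11

[Or [Or [Or [And [Not q]]] || [And [Not true]]] || [And [And [Not q]] && [Not true]]]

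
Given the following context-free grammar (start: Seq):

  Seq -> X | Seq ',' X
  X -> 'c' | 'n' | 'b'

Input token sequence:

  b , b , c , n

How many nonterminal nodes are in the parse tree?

8

[Seq [Seq [Seq [Seq [X b]] , [X b]] , [X c]] , [X n]]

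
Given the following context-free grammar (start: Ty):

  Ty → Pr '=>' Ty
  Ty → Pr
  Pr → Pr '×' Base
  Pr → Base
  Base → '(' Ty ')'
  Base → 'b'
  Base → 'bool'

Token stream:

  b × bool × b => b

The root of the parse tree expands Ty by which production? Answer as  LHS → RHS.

[Ty [Pr [Pr [Pr [Base b]] × [Base bool]] × [Base b]] => [Ty [Pr [Base b]]]]

Ty → Pr '=>' Ty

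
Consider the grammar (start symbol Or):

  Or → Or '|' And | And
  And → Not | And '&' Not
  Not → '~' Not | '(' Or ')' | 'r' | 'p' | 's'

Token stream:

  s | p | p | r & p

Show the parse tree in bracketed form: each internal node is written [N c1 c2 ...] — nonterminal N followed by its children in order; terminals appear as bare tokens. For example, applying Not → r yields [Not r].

[Or [Or [Or [Or [And [Not s]]] | [And [Not p]]] | [And [Not p]]] | [And [And [Not r]] & [Not p]]]

Or
Or | And
Or | And | And
Or | And | And | And
And | And | And | And
Not | And | And | And
s | And | And | And
s | Not | And | And
s | p | And | And
s | p | Not | And
s | p | p | And
s | p | p | And & Not
s | p | p | Not & Not
s | p | p | r & Not
s | p | p | r & p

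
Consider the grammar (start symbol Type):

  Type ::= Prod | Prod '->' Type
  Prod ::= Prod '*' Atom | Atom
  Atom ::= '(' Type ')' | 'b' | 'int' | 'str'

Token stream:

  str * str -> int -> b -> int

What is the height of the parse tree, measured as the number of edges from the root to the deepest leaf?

6

[Type [Prod [Prod [Atom str]] * [Atom str]] -> [Type [Prod [Atom int]] -> [Type [Prod [Atom b]] -> [Type [Prod [Atom int]]]]]]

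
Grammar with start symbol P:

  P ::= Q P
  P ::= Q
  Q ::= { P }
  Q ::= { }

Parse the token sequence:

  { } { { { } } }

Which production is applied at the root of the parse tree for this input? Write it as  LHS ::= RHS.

P ::= Q P

[P [Q { }] [P [Q { [P [Q { [P [Q { }]] }]] }]]]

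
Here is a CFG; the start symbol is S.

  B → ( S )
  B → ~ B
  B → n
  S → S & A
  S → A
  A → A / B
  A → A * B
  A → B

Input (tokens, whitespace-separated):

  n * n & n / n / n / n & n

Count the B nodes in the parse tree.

7

[S [S [S [A [A [B n]] * [B n]]] & [A [A [A [A [B n]] / [B n]] / [B n]] / [B n]]] & [A [B n]]]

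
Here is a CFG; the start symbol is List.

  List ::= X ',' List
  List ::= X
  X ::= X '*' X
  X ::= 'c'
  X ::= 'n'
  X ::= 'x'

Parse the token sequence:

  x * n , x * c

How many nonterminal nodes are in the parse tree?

8

[List [X [X x] * [X n]] , [List [X [X x] * [X c]]]]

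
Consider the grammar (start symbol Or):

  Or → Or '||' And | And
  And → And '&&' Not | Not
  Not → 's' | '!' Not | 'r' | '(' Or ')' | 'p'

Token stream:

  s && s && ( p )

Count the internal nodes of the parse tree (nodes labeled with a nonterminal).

[Or [And [And [And [Not s]] && [Not s]] && [Not ( [Or [And [Not p]]] )]]]

10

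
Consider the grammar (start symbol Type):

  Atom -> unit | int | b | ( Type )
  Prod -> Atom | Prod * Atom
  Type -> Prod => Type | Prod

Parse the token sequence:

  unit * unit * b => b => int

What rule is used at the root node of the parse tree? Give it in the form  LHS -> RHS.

Type -> Prod => Type

[Type [Prod [Prod [Prod [Atom unit]] * [Atom unit]] * [Atom b]] => [Type [Prod [Atom b]] => [Type [Prod [Atom int]]]]]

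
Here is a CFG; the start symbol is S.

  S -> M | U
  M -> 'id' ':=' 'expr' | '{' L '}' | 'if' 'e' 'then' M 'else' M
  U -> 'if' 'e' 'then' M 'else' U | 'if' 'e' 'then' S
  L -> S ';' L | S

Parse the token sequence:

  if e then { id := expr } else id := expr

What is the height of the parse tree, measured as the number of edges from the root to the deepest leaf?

[S [M if e then [M { [L [S [M id := expr]]] }] else [M id := expr]]]

6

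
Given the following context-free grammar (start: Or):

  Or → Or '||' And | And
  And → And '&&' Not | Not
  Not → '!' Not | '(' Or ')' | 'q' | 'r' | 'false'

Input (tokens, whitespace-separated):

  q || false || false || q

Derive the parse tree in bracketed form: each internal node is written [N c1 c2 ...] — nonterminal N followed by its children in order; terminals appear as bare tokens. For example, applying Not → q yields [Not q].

Or
Or || And
Or || And || And
Or || And || And || And
And || And || And || And
Not || And || And || And
q || And || And || And
q || Not || And || And
q || false || And || And
q || false || Not || And
q || false || false || And
q || false || false || Not
q || false || false || q

[Or [Or [Or [Or [And [Not q]]] || [And [Not false]]] || [And [Not false]]] || [And [Not q]]]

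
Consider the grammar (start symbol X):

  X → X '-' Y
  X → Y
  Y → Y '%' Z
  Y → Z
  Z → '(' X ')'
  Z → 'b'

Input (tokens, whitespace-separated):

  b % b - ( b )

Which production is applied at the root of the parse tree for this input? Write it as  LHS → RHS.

X → X '-' Y

[X [X [Y [Y [Z b]] % [Z b]]] - [Y [Z ( [X [Y [Z b]]] )]]]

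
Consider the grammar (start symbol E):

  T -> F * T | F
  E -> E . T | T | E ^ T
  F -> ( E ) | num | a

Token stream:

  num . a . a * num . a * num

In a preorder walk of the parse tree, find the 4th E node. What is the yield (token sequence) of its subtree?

num

[E [E [E [E [T [F num]]] . [T [F a]]] . [T [F a] * [T [F num]]]] . [T [F a] * [T [F num]]]]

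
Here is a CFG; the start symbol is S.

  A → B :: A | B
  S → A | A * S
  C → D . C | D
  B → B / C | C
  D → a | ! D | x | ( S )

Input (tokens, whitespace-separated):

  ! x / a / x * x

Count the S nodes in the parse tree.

[S [A [B [B [B [C [D ! [D x]]]] / [C [D a]]] / [C [D x]]]] * [S [A [B [C [D x]]]]]]

2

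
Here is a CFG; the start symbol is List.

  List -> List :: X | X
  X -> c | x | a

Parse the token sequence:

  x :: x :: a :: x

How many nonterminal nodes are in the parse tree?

[List [List [List [List [X x]] :: [X x]] :: [X a]] :: [X x]]

8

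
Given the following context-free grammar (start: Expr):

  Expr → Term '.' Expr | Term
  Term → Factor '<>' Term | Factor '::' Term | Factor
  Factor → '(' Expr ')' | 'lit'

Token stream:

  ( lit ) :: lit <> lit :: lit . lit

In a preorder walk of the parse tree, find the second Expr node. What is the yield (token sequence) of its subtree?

lit

[Expr [Term [Factor ( [Expr [Term [Factor lit]]] )] :: [Term [Factor lit] <> [Term [Factor lit] :: [Term [Factor lit]]]]] . [Expr [Term [Factor lit]]]]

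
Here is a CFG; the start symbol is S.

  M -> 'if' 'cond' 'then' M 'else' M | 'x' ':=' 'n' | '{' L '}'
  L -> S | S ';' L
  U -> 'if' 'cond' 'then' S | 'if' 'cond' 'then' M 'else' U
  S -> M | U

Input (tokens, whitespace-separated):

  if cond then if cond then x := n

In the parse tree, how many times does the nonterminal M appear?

1

[S [U if cond then [S [U if cond then [S [M x := n]]]]]]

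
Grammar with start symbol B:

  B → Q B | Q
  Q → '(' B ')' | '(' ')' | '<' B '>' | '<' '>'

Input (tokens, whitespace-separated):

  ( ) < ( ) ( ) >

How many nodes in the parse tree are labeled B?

4

[B [Q ( )] [B [Q < [B [Q ( )] [B [Q ( )]]] >]]]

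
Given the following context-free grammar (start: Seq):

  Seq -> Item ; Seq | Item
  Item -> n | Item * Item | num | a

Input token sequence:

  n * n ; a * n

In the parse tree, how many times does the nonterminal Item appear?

[Seq [Item [Item n] * [Item n]] ; [Seq [Item [Item a] * [Item n]]]]

6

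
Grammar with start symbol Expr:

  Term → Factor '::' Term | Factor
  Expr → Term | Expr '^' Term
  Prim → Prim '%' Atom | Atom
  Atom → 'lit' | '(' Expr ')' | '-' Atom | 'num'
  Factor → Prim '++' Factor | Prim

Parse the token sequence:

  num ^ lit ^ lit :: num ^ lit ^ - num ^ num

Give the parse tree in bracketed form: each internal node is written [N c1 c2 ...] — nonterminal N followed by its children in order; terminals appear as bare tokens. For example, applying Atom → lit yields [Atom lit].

[Expr [Expr [Expr [Expr [Expr [Expr [Term [Factor [Prim [Atom num]]]]] ^ [Term [Factor [Prim [Atom lit]]]]] ^ [Term [Factor [Prim [Atom lit]]] :: [Term [Factor [Prim [Atom num]]]]]] ^ [Term [Factor [Prim [Atom lit]]]]] ^ [Term [Factor [Prim [Atom - [Atom num]]]]]] ^ [Term [Factor [Prim [Atom num]]]]]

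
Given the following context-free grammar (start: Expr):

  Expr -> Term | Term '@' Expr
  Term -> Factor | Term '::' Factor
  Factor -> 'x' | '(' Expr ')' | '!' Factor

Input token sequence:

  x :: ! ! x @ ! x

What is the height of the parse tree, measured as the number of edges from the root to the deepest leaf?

[Expr [Term [Term [Factor x]] :: [Factor ! [Factor ! [Factor x]]]] @ [Expr [Term [Factor ! [Factor x]]]]]

5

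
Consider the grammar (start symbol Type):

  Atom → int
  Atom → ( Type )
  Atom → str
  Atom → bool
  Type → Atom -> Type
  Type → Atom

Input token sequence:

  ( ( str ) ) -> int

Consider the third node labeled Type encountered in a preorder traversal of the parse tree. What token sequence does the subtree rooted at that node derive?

str

[Type [Atom ( [Type [Atom ( [Type [Atom str]] )]] )] -> [Type [Atom int]]]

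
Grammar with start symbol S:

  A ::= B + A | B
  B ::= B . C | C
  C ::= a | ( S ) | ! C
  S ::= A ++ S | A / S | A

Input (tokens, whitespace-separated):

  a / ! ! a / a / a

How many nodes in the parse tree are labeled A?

[S [A [B [C a]]] / [S [A [B [C ! [C ! [C a]]]]] / [S [A [B [C a]]] / [S [A [B [C a]]]]]]]

4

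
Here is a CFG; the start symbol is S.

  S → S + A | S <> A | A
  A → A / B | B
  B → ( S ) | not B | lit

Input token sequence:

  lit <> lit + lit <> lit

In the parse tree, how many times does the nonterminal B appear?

[S [S [S [S [A [B lit]]] <> [A [B lit]]] + [A [B lit]]] <> [A [B lit]]]

4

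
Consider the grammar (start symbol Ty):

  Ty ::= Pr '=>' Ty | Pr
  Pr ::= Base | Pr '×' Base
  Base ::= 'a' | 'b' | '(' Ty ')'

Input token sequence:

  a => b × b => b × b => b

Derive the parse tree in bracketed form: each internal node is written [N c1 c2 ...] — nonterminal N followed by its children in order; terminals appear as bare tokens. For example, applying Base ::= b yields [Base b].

Ty
Pr => Ty
Base => Ty
a => Ty
a => Pr => Ty
a => Pr × Base => Ty
a => Base × Base => Ty
a => b × Base => Ty
a => b × b => Ty
a => b × b => Pr => Ty
a => b × b => Pr × Base => Ty
a => b × b => Base × Base => Ty
a => b × b => b × Base => Ty
a => b × b => b × b => Ty
a => b × b => b × b => Pr
a => b × b => b × b => Base
a => b × b => b × b => b

[Ty [Pr [Base a]] => [Ty [Pr [Pr [Base b]] × [Base b]] => [Ty [Pr [Pr [Base b]] × [Base b]] => [Ty [Pr [Base b]]]]]]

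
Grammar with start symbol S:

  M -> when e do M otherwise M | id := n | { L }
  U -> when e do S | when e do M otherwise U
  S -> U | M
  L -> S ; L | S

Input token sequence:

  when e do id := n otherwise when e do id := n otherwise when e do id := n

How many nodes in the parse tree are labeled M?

[S [U when e do [M id := n] otherwise [U when e do [M id := n] otherwise [U when e do [S [M id := n]]]]]]

3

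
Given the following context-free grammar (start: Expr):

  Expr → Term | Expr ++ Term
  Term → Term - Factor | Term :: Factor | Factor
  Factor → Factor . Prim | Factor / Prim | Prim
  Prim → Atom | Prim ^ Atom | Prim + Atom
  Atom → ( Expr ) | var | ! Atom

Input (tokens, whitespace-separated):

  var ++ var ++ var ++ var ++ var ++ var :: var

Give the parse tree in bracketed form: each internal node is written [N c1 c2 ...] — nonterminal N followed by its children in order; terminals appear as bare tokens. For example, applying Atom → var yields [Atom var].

[Expr [Expr [Expr [Expr [Expr [Expr [Term [Factor [Prim [Atom var]]]]] ++ [Term [Factor [Prim [Atom var]]]]] ++ [Term [Factor [Prim [Atom var]]]]] ++ [Term [Factor [Prim [Atom var]]]]] ++ [Term [Factor [Prim [Atom var]]]]] ++ [Term [Term [Factor [Prim [Atom var]]]] :: [Factor [Prim [Atom var]]]]]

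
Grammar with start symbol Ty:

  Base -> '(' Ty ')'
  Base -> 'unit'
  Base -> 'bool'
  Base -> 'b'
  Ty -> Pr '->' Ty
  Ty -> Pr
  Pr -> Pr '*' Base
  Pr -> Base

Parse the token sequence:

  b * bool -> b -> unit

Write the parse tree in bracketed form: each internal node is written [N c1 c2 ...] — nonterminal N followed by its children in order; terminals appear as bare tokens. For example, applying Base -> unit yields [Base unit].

[Ty [Pr [Pr [Base b]] * [Base bool]] -> [Ty [Pr [Base b]] -> [Ty [Pr [Base unit]]]]]

Ty
Pr -> Ty
Pr * Base -> Ty
Base * Base -> Ty
b * Base -> Ty
b * bool -> Ty
b * bool -> Pr -> Ty
b * bool -> Base -> Ty
b * bool -> b -> Ty
b * bool -> b -> Pr
b * bool -> b -> Base
b * bool -> b -> unit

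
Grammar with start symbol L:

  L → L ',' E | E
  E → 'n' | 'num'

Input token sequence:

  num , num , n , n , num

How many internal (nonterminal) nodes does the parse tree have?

[L [L [L [L [L [E num]] , [E num]] , [E n]] , [E n]] , [E num]]

10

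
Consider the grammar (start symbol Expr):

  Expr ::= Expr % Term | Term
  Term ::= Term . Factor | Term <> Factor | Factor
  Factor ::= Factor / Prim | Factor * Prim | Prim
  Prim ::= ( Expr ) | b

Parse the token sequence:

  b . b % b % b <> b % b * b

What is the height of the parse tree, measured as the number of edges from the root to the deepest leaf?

[Expr [Expr [Expr [Expr [Term [Term [Factor [Prim b]]] . [Factor [Prim b]]]] % [Term [Factor [Prim b]]]] % [Term [Term [Factor [Prim b]]] <> [Factor [Prim b]]]] % [Term [Factor [Factor [Prim b]] * [Prim b]]]]

8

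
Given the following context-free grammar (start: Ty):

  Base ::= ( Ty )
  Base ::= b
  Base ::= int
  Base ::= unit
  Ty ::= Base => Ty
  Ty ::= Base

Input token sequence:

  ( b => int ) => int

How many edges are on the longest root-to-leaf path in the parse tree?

5

[Ty [Base ( [Ty [Base b] => [Ty [Base int]]] )] => [Ty [Base int]]]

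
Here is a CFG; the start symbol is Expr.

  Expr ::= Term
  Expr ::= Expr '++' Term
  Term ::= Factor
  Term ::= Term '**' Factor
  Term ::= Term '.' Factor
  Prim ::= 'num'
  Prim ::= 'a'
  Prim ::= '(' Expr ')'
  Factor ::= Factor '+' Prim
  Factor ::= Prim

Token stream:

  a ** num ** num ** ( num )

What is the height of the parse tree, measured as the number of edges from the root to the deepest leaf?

8

[Expr [Term [Term [Term [Term [Factor [Prim a]]] ** [Factor [Prim num]]] ** [Factor [Prim num]]] ** [Factor [Prim ( [Expr [Term [Factor [Prim num]]]] )]]]]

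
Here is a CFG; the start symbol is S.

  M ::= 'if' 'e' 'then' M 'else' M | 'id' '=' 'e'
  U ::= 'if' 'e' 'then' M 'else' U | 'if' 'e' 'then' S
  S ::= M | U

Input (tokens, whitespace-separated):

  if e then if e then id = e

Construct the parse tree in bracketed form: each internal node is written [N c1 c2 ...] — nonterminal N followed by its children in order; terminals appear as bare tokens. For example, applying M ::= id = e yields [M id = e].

S
U
if e then S
if e then U
if e then if e then S
if e then if e then M
if e then if e then id = e

[S [U if e then [S [U if e then [S [M id = e]]]]]]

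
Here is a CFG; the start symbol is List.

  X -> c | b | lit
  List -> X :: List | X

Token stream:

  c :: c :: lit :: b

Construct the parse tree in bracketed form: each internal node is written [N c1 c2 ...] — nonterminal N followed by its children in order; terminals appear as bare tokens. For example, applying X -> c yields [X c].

List
X :: List
c :: List
c :: X :: List
c :: c :: List
c :: c :: X :: List
c :: c :: lit :: List
c :: c :: lit :: X
c :: c :: lit :: b

[List [X c] :: [List [X c] :: [List [X lit] :: [List [X b]]]]]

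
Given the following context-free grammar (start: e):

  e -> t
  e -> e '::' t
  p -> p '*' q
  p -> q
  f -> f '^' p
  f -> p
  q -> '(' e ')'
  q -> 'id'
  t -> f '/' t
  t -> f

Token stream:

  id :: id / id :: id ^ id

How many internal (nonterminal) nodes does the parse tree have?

22

[e [e [e [t [f [p [q id]]]]] :: [t [f [p [q id]]] / [t [f [p [q id]]]]]] :: [t [f [f [p [q id]]] ^ [p [q id]]]]]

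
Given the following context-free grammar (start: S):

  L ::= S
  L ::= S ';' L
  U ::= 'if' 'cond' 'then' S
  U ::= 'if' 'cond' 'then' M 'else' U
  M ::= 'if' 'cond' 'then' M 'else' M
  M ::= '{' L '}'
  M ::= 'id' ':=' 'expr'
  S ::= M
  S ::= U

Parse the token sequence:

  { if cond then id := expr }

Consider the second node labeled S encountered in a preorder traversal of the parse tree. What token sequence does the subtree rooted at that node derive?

if cond then id := expr

[S [M { [L [S [U if cond then [S [M id := expr]]]]] }]]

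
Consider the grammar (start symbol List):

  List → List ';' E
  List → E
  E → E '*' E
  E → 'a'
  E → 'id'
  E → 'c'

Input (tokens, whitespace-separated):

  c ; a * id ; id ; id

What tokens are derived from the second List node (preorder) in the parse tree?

c ; a * id ; id

[List [List [List [List [E c]] ; [E [E a] * [E id]]] ; [E id]] ; [E id]]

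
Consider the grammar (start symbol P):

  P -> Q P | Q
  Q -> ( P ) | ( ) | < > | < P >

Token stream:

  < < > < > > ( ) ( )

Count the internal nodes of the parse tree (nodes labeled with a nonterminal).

[P [Q < [P [Q < >] [P [Q < >]]] >] [P [Q ( )] [P [Q ( )]]]]

10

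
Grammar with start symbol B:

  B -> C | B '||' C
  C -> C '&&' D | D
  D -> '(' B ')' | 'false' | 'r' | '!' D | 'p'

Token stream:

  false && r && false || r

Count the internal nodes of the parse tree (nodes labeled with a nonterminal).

[B [B [C [C [C [D false]] && [D r]] && [D false]]] || [C [D r]]]

10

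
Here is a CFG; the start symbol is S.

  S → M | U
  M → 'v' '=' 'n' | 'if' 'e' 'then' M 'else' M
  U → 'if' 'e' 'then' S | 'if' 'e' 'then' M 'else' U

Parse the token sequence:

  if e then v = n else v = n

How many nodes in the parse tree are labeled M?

3

[S [M if e then [M v = n] else [M v = n]]]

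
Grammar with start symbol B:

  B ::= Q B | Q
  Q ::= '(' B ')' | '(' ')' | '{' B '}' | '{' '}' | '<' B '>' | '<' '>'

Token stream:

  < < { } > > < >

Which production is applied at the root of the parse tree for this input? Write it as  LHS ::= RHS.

B ::= Q B

[B [Q < [B [Q < [B [Q { }]] >]] >] [B [Q < >]]]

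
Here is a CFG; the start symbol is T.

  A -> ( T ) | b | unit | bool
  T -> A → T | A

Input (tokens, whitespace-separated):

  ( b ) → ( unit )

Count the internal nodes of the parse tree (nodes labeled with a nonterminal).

8

[T [A ( [T [A b]] )] → [T [A ( [T [A unit]] )]]]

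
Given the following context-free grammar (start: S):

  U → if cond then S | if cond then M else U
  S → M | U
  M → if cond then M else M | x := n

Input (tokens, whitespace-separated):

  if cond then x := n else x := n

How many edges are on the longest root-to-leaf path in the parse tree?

3

[S [M if cond then [M x := n] else [M x := n]]]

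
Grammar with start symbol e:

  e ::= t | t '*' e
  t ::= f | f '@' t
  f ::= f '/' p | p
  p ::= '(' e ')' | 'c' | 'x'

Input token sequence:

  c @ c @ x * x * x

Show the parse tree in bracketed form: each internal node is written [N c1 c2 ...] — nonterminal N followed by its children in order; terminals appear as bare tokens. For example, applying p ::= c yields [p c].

[e [t [f [p c]] @ [t [f [p c]] @ [t [f [p x]]]]] * [e [t [f [p x]]] * [e [t [f [p x]]]]]]

e
t * e
f @ t * e
p @ t * e
c @ t * e
c @ f @ t * e
c @ p @ t * e
c @ c @ t * e
c @ c @ f * e
c @ c @ p * e
c @ c @ x * e
c @ c @ x * t * e
c @ c @ x * f * e
c @ c @ x * p * e
c @ c @ x * x * e
c @ c @ x * x * t
c @ c @ x * x * f
c @ c @ x * x * p
c @ c @ x * x * x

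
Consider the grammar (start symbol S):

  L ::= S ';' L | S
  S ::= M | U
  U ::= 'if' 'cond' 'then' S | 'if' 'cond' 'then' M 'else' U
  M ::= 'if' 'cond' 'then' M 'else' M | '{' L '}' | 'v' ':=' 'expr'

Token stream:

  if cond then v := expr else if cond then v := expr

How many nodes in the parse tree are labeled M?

2

[S [U if cond then [M v := expr] else [U if cond then [S [M v := expr]]]]]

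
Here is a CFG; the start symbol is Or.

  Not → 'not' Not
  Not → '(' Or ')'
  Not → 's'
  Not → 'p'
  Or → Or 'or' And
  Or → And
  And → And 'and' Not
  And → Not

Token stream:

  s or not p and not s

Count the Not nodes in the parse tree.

5

[Or [Or [And [Not s]]] or [And [And [Not not [Not p]]] and [Not not [Not s]]]]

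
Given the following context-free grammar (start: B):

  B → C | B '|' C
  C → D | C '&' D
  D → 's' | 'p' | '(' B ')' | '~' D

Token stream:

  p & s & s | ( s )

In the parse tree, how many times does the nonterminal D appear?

5

[B [B [C [C [C [D p]] & [D s]] & [D s]]] | [C [D ( [B [C [D s]]] )]]]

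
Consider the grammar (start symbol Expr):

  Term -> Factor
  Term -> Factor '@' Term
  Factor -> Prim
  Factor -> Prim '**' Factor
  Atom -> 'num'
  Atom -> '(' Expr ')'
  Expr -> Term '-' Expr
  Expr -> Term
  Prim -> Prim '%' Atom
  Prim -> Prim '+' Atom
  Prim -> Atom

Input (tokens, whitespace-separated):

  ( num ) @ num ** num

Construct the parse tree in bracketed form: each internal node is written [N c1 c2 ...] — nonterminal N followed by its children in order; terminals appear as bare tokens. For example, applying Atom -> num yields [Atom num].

Expr
Term
Factor @ Term
Prim @ Term
Atom @ Term
( Expr ) @ Term
( Term ) @ Term
( Factor ) @ Term
( Prim ) @ Term
( Atom ) @ Term
( num ) @ Term
( num ) @ Factor
( num ) @ Prim ** Factor
( num ) @ Atom ** Factor
( num ) @ num ** Factor
( num ) @ num ** Prim
( num ) @ num ** Atom
( num ) @ num ** num

[Expr [Term [Factor [Prim [Atom ( [Expr [Term [Factor [Prim [Atom num]]]]] )]]] @ [Term [Factor [Prim [Atom num]] ** [Factor [Prim [Atom num]]]]]]]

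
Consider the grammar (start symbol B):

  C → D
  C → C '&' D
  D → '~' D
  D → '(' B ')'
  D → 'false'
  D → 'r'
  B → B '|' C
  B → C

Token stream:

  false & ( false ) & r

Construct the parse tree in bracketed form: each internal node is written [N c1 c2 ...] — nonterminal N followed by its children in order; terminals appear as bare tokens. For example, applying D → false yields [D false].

B
C
C & D
C & D & D
D & D & D
false & D & D
false & ( B ) & D
false & ( C ) & D
false & ( D ) & D
false & ( false ) & D
false & ( false ) & r

[B [C [C [C [D false]] & [D ( [B [C [D false]]] )]] & [D r]]]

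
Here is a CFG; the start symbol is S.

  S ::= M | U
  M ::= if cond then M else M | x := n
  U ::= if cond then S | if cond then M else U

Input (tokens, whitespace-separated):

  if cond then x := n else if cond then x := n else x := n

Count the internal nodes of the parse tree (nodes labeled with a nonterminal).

6

[S [M if cond then [M x := n] else [M if cond then [M x := n] else [M x := n]]]]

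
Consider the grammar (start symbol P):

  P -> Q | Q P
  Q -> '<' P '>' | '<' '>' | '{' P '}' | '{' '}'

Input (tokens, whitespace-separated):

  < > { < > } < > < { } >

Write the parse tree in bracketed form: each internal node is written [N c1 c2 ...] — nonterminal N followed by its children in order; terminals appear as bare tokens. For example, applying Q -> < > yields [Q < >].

[P [Q < >] [P [Q { [P [Q < >]] }] [P [Q < >] [P [Q < [P [Q { }]] >]]]]]

P
Q P
< > P
< > Q P
< > { P } P
< > { Q } P
< > { < > } P
< > { < > } Q P
< > { < > } < > P
< > { < > } < > Q
< > { < > } < > < P >
< > { < > } < > < Q >
< > { < > } < > < { } >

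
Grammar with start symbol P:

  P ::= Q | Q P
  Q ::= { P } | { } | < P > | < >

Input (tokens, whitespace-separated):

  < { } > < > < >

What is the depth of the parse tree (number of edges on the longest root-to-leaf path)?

[P [Q < [P [Q { }]] >] [P [Q < >] [P [Q < >]]]]

4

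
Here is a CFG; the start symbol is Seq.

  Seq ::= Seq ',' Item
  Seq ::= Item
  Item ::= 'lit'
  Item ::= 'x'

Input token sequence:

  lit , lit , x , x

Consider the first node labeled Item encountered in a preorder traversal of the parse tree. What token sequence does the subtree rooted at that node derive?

[Seq [Seq [Seq [Seq [Item lit]] , [Item lit]] , [Item x]] , [Item x]]

lit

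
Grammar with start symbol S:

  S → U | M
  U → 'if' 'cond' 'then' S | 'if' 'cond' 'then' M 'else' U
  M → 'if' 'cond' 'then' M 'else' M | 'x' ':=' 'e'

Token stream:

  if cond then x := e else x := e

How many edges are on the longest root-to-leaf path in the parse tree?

3

[S [M if cond then [M x := e] else [M x := e]]]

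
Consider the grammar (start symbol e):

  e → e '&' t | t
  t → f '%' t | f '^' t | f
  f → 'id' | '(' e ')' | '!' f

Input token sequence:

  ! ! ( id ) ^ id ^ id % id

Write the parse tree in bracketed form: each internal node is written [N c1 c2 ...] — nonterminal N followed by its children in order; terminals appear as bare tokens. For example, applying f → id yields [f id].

e
t
f ^ t
! f ^ t
! ! f ^ t
! ! ( e ) ^ t
! ! ( t ) ^ t
! ! ( f ) ^ t
! ! ( id ) ^ t
! ! ( id ) ^ f ^ t
! ! ( id ) ^ id ^ t
! ! ( id ) ^ id ^ f % t
! ! ( id ) ^ id ^ id % t
! ! ( id ) ^ id ^ id % f
! ! ( id ) ^ id ^ id % id

[e [t [f ! [f ! [f ( [e [t [f id]]] )]]] ^ [t [f id] ^ [t [f id] % [t [f id]]]]]]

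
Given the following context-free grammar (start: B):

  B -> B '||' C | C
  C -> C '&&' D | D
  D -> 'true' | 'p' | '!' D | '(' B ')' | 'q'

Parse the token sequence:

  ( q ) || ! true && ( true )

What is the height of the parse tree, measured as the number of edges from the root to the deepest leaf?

7

[B [B [C [D ( [B [C [D q]]] )]]] || [C [C [D ! [D true]]] && [D ( [B [C [D true]]] )]]]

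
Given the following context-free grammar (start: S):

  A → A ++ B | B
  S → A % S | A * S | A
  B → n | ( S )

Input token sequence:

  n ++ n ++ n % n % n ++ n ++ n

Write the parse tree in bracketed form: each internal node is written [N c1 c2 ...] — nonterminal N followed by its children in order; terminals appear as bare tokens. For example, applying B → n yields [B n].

[S [A [A [A [B n]] ++ [B n]] ++ [B n]] % [S [A [B n]] % [S [A [A [A [B n]] ++ [B n]] ++ [B n]]]]]

S
A % S
A ++ B % S
A ++ B ++ B % S
B ++ B ++ B % S
n ++ B ++ B % S
n ++ n ++ B % S
n ++ n ++ n % S
n ++ n ++ n % A % S
n ++ n ++ n % B % S
n ++ n ++ n % n % S
n ++ n ++ n % n % A
n ++ n ++ n % n % A ++ B
n ++ n ++ n % n % A ++ B ++ B
n ++ n ++ n % n % B ++ B ++ B
n ++ n ++ n % n % n ++ B ++ B
n ++ n ++ n % n % n ++ n ++ B
n ++ n ++ n % n % n ++ n ++ n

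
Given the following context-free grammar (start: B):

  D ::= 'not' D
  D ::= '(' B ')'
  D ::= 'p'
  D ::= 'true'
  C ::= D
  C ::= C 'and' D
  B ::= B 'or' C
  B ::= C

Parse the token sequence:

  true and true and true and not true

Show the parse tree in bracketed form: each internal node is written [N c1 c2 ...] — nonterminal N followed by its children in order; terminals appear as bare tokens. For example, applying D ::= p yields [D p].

[B [C [C [C [C [D true]] and [D true]] and [D true]] and [D not [D true]]]]

B
C
C and D
C and D and D
C and D and D and D
D and D and D and D
true and D and D and D
true and true and D and D
true and true and true and D
true and true and true and not D
true and true and true and not true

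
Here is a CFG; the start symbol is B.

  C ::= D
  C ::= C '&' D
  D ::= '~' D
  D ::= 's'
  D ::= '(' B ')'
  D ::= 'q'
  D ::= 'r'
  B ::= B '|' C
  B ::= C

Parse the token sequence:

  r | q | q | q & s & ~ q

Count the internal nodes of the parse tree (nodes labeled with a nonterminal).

[B [B [B [B [C [D r]]] | [C [D q]]] | [C [D q]]] | [C [C [C [D q]] & [D s]] & [D ~ [D q]]]]

17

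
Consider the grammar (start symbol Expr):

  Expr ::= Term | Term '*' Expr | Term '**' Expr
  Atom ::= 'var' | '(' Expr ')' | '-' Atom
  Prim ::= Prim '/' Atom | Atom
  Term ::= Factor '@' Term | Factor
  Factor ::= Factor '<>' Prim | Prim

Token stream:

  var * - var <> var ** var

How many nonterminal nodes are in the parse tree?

19

[Expr [Term [Factor [Prim [Atom var]]]] * [Expr [Term [Factor [Factor [Prim [Atom - [Atom var]]]] <> [Prim [Atom var]]]] ** [Expr [Term [Factor [Prim [Atom var]]]]]]]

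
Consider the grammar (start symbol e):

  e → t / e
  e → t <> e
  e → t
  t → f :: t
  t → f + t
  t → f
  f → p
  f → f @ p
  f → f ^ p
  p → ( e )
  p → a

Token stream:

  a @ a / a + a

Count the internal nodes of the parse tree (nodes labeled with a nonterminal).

[e [t [f [f [p a]] @ [p a]]] / [e [t [f [p a]] + [t [f [p a]]]]]]

13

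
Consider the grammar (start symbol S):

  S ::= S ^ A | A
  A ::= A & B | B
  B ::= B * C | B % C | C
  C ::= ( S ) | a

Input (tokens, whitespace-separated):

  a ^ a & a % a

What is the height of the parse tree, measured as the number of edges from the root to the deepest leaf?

[S [S [A [B [C a]]]] ^ [A [A [B [C a]]] & [B [B [C a]] % [C a]]]]

5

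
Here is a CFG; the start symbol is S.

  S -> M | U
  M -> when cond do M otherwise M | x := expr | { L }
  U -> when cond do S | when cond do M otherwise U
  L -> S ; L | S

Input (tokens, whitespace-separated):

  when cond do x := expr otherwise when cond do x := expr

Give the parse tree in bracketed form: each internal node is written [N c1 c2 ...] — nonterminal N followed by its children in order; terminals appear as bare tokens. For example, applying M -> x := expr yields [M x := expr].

[S [U when cond do [M x := expr] otherwise [U when cond do [S [M x := expr]]]]]

S
U
when cond do M otherwise U
when cond do x := expr otherwise U
when cond do x := expr otherwise when cond do S
when cond do x := expr otherwise when cond do M
when cond do x := expr otherwise when cond do x := expr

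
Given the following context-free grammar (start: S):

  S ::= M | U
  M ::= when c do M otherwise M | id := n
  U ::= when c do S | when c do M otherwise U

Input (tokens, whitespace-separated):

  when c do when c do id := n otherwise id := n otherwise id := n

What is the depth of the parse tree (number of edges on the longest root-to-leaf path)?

4

[S [M when c do [M when c do [M id := n] otherwise [M id := n]] otherwise [M id := n]]]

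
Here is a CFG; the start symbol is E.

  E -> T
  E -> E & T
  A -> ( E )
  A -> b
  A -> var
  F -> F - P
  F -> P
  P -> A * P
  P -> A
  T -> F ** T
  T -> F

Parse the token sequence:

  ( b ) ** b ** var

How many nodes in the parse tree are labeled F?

[E [T [F [P [A ( [E [T [F [P [A b]]]]] )]]] ** [T [F [P [A b]]] ** [T [F [P [A var]]]]]]]

4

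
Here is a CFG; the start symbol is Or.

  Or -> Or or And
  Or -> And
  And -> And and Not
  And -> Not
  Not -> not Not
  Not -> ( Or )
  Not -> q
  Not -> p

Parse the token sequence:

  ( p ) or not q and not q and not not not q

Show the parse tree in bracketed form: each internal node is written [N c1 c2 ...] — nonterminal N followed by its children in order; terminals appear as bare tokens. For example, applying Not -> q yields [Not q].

[Or [Or [And [Not ( [Or [And [Not p]]] )]]] or [And [And [And [Not not [Not q]]] and [Not not [Not q]]] and [Not not [Not not [Not not [Not q]]]]]]

Or
Or or And
And or And
Not or And
( Or ) or And
( And ) or And
( Not ) or And
( p ) or And
( p ) or And and Not
( p ) or And and Not and Not
( p ) or Not and Not and Not
( p ) or not Not and Not and Not
( p ) or not q and Not and Not
( p ) or not q and not Not and Not
( p ) or not q and not q and Not
( p ) or not q and not q and not Not
( p ) or not q and not q and not not Not
( p ) or not q and not q and not not not Not
( p ) or not q and not q and not not not q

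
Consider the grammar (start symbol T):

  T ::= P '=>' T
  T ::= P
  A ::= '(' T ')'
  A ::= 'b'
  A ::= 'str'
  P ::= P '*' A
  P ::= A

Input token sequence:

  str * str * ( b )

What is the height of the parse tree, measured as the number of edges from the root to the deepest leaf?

[T [P [P [P [A str]] * [A str]] * [A ( [T [P [A b]]] )]]]

6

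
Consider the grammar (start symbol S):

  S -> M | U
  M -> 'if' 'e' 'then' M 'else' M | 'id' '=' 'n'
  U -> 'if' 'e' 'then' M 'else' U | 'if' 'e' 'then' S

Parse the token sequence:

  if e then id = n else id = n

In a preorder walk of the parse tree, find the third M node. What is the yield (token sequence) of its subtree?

id = n

[S [M if e then [M id = n] else [M id = n]]]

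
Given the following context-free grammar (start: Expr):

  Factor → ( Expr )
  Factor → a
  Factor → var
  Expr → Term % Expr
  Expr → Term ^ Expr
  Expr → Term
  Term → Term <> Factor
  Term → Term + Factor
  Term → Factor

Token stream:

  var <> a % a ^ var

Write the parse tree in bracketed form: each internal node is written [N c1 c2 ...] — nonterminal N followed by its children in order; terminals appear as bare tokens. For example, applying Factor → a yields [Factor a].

Expr
Term % Expr
Term <> Factor % Expr
Factor <> Factor % Expr
var <> Factor % Expr
var <> a % Expr
var <> a % Term ^ Expr
var <> a % Factor ^ Expr
var <> a % a ^ Expr
var <> a % a ^ Term
var <> a % a ^ Factor
var <> a % a ^ var

[Expr [Term [Term [Factor var]] <> [Factor a]] % [Expr [Term [Factor a]] ^ [Expr [Term [Factor var]]]]]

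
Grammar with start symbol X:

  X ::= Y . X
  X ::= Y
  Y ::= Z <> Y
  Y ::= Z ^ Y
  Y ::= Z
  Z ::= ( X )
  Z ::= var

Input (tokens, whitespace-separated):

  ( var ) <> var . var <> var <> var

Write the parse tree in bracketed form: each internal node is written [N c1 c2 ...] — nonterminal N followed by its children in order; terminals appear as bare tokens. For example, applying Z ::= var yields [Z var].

[X [Y [Z ( [X [Y [Z var]]] )] <> [Y [Z var]]] . [X [Y [Z var] <> [Y [Z var] <> [Y [Z var]]]]]]

X
Y . X
Z <> Y . X
( X ) <> Y . X
( Y ) <> Y . X
( Z ) <> Y . X
( var ) <> Y . X
( var ) <> Z . X
( var ) <> var . X
( var ) <> var . Y
( var ) <> var . Z <> Y
( var ) <> var . var <> Y
( var ) <> var . var <> Z <> Y
( var ) <> var . var <> var <> Y
( var ) <> var . var <> var <> Z
( var ) <> var . var <> var <> var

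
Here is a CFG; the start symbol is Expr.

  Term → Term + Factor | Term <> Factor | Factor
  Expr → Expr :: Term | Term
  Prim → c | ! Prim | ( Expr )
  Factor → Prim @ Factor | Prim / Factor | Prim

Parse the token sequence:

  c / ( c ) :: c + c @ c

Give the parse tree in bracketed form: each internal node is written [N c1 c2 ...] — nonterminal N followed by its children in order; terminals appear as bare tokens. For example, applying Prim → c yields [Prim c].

[Expr [Expr [Term [Factor [Prim c] / [Factor [Prim ( [Expr [Term [Factor [Prim c]]]] )]]]]] :: [Term [Term [Factor [Prim c]]] + [Factor [Prim c] @ [Factor [Prim c]]]]]

Expr
Expr :: Term
Term :: Term
Factor :: Term
Prim / Factor :: Term
c / Factor :: Term
c / Prim :: Term
c / ( Expr ) :: Term
c / ( Term ) :: Term
c / ( Factor ) :: Term
c / ( Prim ) :: Term
c / ( c ) :: Term
c / ( c ) :: Term + Factor
c / ( c ) :: Factor + Factor
c / ( c ) :: Prim + Factor
c / ( c ) :: c + Factor
c / ( c ) :: c + Prim @ Factor
c / ( c ) :: c + c @ Factor
c / ( c ) :: c + c @ Prim
c / ( c ) :: c + c @ c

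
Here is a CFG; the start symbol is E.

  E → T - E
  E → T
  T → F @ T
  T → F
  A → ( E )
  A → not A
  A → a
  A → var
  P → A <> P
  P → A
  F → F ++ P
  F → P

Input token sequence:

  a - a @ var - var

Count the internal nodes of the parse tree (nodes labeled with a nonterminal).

[E [T [F [P [A a]]]] - [E [T [F [P [A a]]] @ [T [F [P [A var]]]]] - [E [T [F [P [A var]]]]]]]

19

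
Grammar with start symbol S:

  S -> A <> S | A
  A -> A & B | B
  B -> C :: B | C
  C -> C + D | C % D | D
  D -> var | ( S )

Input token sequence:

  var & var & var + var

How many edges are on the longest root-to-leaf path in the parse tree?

7

[S [A [A [A [B [C [D var]]]] & [B [C [D var]]]] & [B [C [C [D var]] + [D var]]]]]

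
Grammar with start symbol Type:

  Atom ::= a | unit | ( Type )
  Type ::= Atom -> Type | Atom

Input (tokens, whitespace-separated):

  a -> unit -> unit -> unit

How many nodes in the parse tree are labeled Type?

4

[Type [Atom a] -> [Type [Atom unit] -> [Type [Atom unit] -> [Type [Atom unit]]]]]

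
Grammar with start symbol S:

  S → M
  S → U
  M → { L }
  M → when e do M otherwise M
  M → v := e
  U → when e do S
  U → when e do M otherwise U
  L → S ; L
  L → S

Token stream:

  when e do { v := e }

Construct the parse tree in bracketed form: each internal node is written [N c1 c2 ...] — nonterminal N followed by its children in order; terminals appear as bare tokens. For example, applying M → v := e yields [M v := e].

S
U
when e do S
when e do M
when e do { L }
when e do { S }
when e do { M }
when e do { v := e }

[S [U when e do [S [M { [L [S [M v := e]]] }]]]]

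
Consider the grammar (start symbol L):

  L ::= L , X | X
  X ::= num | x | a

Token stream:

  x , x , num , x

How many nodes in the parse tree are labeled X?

[L [L [L [L [X x]] , [X x]] , [X num]] , [X x]]

4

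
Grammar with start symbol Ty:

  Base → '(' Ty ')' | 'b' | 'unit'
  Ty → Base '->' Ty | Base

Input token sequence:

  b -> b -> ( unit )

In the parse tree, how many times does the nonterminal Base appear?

4

[Ty [Base b] -> [Ty [Base b] -> [Ty [Base ( [Ty [Base unit]] )]]]]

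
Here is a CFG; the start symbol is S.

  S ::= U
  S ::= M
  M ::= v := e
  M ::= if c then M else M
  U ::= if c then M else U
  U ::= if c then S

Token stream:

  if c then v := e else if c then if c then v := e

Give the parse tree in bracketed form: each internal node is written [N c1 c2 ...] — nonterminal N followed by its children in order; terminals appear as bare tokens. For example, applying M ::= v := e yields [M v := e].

S
U
if c then M else U
if c then v := e else U
if c then v := e else if c then S
if c then v := e else if c then U
if c then v := e else if c then if c then S
if c then v := e else if c then if c then M
if c then v := e else if c then if c then v := e

[S [U if c then [M v := e] else [U if c then [S [U if c then [S [M v := e]]]]]]]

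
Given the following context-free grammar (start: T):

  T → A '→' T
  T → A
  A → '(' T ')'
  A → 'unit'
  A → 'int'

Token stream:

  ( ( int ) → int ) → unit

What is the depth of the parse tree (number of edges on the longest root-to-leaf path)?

6

[T [A ( [T [A ( [T [A int]] )] → [T [A int]]] )] → [T [A unit]]]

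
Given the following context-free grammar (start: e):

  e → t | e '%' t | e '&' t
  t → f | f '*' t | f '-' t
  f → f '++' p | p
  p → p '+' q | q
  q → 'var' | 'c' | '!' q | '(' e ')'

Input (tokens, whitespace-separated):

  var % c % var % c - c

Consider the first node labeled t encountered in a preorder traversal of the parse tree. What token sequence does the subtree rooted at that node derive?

[e [e [e [e [t [f [p [q var]]]]] % [t [f [p [q c]]]]] % [t [f [p [q var]]]]] % [t [f [p [q c]]] - [t [f [p [q c]]]]]]

var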